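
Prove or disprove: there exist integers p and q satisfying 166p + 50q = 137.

No, no such integers exist.

gcd(166, 50) = 2, so every integer of the form 166p + 50q is a multiple of 2.
But 137 = 2·68 + 1, so 2 ∤ 137.
Hence no integers p, q satisfy the equation.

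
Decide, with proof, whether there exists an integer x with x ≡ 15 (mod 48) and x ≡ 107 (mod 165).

Both moduli are multiples of 3 = gcd(48, 165), so any solution would satisfy x ≡ 15 and x ≡ 107 modulo 3 simultaneously.
But 15 mod 3 = 0 while 107 mod 3 = 2, a contradiction.
So no integer satisfies both congruences.

No such integer exists.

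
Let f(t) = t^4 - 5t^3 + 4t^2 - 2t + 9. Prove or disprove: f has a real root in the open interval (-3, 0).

f(-3) = 267 and f(0) = 9, both positive, so a sign-change argument is unavailable; we show f keeps this sign on the whole interval.
Substitute t = −u, where 0 < u < 3 on the interval. Expanding, f(−u) = u^4 + 5u^3 + 4u^2 + 2u + 9.
The nonzero coefficients here are all positive, so for u > 0 every term is positive (or zero), and the constant term 9 is strictly positive.
So f is strictly positive on (-3, 0); no root exists in the interval.

f has no root in that interval.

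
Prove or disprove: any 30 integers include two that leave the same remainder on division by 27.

Partition the integers by their residue mod 27; there are 27 classes.
With 30 integers and only 27 classes, the pigeonhole principle forces two of them, say a and b, into the same class.
So a and b have equal remainders mod 27, which is exactly what was to be shown.

Yes, this is always true.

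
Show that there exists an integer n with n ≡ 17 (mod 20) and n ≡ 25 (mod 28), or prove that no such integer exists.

n = 137

gcd(20, 28) = 4. A simultaneous solution exists iff 17 ≡ 25 (mod 4); here 17 mod 4 = 1 = 25 mod 4, so it does.
Step through n = 17, 17 + 20, 17 + 2·20, …: the values 17, 37, 57, 77, 97, 117, 137 reduce mod 28 to 17, 9, 1, 21, 13, 5, 25. The value 137 hits 25.
Check: 137 mod 20 = 17, 137 mod 28 = 25. ✓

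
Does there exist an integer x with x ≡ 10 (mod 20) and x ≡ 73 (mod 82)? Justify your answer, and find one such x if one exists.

There is no such integer.

Reduce both congruences modulo 2, which divides 20 and 82: they say x ≡ 10 (mod 2) and x ≡ 73 (mod 2).
But 10 mod 2 = 0 while 73 mod 2 = 1, a contradiction.
So no integer satisfies both congruences.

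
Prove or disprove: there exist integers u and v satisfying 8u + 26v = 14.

gcd(8, 26) = 2, and 2 divides 14, so integer solutions exist.
Dividing through by 2 reduces the equation to 4u + 13v = 7.
Run the Euclidean algorithm on 13 and 4: 13 = 3·4 + 1, 4 = 4·1 + 0.
Working back up the chain: 1 = 13 − 3·4. So 4·(-3) + 13·1 = 1.
Multiplying through by 7: u = (-3)·7 = -21, v = 1·7 = 7 is a solution.
The general solution is u = -21 + 13k, v = 7 − 4k; taking k = 2 gives the smaller pair u = 5, v = -1.
Indeed 8·5 + 26·(-1) = 40 − 26 = 14.

u = 5, v = -1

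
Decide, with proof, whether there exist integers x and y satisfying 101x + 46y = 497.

Since gcd(101, 46) = 1, every integer is an integer combination of 101 and 46.
Dividing repeatedly: 101 = 2·46 + 9, 46 = 5·9 + 1, 9 = 9·1 + 0.
Working back up the chain: 1 = 46 − 5·9 = 46 − 5·(101 − 2·46) = −5·101 + 11·46. So 101·(-5) + 46·11 = 1.
Times 497: 101·(-2485) + 46·5467 = 497, so (-2485, 5467) solves it.
Shifting by a multiple of (46, −101) keeps it a solution: x = -2485 + 55·46 = 45, y = 5467 − 55·101 = -88.
Indeed 101·45 + 46·(-88) = 4545 − 4048 = 497.

x = 45, y = -88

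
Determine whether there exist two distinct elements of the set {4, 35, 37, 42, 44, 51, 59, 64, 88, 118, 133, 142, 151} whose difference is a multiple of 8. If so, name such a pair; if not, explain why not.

The pair (4, 44) works.

Both 4 and 44 leave remainder 4 on division by 8; their difference 40 = 5·8 is a multiple of 8.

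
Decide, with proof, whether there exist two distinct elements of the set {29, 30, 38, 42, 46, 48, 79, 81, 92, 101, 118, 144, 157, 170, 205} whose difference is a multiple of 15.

No, no such pair exists.

Residues mod 15: 29↦14, 30↦0, 38↦8, 42↦12, 46↦1, 48↦3, 79↦4, 81↦6, 92↦2, 101↦11, 118↦13, 144↦9, 157↦7, 170↦5, 205↦10.
All 15 residues are distinct, so no two elements differ by a multiple of 15.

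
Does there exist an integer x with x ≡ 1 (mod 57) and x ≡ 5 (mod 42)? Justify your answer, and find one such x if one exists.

There is no such integer.

Reduce both congruences modulo 3, which divides 57 and 42: they say x ≡ 1 (mod 3) and x ≡ 5 (mod 3).
But 1 mod 3 = 1 while 5 mod 3 = 2, a contradiction.
Hence the system has no solution.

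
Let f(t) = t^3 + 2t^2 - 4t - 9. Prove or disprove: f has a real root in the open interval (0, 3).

f(0) = -9 and f(3) = 24, which have opposite signs.
Since f is a polynomial it is continuous on [0, 3].
By the Intermediate Value Theorem f must vanish at some point of (0, 3).

Such a root exists.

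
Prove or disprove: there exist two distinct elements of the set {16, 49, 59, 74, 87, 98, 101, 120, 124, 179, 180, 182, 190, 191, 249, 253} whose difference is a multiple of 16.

There is no such pair.

Reduce each element modulo 16: 16↦0, 49↦1, 59↦11, 74↦10, 87↦7, 98↦2, 101↦5, 120↦8, 124↦12, 179↦3, 180↦4, 182↦6, 190↦14, 191↦15, 249↦9, 253↦13.
No residue repeats among the 16 elements, so no pair has difference ≡ 0 (mod 16).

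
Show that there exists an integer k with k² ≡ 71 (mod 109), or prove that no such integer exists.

k = 92

Take k = 92. Then 92² = 8464 = 77·109 + 71, so 92² ≡ 71 (mod 109).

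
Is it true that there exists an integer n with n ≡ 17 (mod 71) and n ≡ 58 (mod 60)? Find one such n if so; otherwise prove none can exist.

n = 2218

The moduli 71 and 60 are coprime, so by the Chinese Remainder Theorem a unique solution modulo 4260 exists.
Write n = 17 + 71t and require 17 + 71t ≡ 58 (mod 60), i.e. 71t ≡ 41 (mod 60).
71 ≡ 11 (mod 60), so this reads 11t ≡ 41 (mod 60). Since 11·11 = 121 = 2·60 + 1, the inverse of 11 mod 60 is 11.
Therefore t ≡ 11·41 = 451 ≡ 31 (mod 60).
With t = 31: n = 17 + 71·31 = 2218.
Verify: 2218 = 31·71 + 17 and 2218 = 36·60 + 58. ✓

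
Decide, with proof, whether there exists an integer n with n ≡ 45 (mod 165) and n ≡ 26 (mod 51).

There is no such integer.

Reduce both congruences modulo 3, which divides 165 and 51: they say n ≡ 45 (mod 3) and n ≡ 26 (mod 3).
But 45 mod 3 = 0 while 26 mod 3 = 2, a contradiction.
Therefore no such n exists.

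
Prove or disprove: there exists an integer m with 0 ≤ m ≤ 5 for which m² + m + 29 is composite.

At m = 2: 2² + 2 + 29 = 35 = 5·7, which is composite.

m = 2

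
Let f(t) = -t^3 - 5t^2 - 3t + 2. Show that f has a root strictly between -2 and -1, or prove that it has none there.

Such a root exists.

f(-2) = -4 and f(-1) = 1, which have opposite signs.
Since f is a polynomial it is continuous on [-2, -1].
By the Intermediate Value Theorem f must vanish at some point of (-2, -1).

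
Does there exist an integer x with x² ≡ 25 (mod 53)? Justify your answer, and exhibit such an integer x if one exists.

x = 48 works: 48² = 2304, and 2304 − 25 = 2279 = 43·53.

x = 48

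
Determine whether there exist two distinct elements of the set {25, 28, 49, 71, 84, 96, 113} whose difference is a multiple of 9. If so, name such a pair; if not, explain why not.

Two integers differ by a multiple of 9 exactly when they have the same residue mod 9. The residues are 25↦7, 28↦1, 49↦4, 71↦8, 84↦3, 96↦6, 113↦5.
No residue repeats among the 7 elements, so no pair has difference ≡ 0 (mod 9).

No, no such pair exists.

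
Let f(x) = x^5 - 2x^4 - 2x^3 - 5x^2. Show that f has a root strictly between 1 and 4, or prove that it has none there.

f(1) = -8 and f(4) = 304, which have opposite signs.
f is continuous everywhere (it is a polynomial), in particular on [1, 4].
By the Intermediate Value Theorem f must vanish at some point of (1, 4).

Such a root exists.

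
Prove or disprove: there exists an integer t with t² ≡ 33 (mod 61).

No, no such integer exists.

Apply Euler's criterion with the prime 61: 33 is a quadratic residue iff 33^30 ≡ 1 (mod 61), and a non-residue iff it is ≡ −1.
Repeated squaring mod 61: 33^2 = 1089 ≡ 52; 33^4 ≡ 52² = 2704 ≡ 20; 33^8 ≡ 20² = 400 ≡ 34; 33^16 ≡ 34² = 1156 ≡ 58.
Since 30 = 16 + 8 + 4 + 2, 33^30 ≡ 58 · 34 · 20 · 52; multiplying out mod 61: 58·34 = 1972 ≡ 20, then 20·20 = 400 ≡ 34, then 34·52 = 1768 ≡ 60. Thus 33^30 ≡ 60 ≡ −1 (mod 61).
The value −1 means 33 is a non-residue modulo 61, so t² ≡ 33 (mod 61) is impossible.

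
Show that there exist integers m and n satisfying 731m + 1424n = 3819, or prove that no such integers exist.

m = 913, n = -466

Since gcd(731, 1424) = 1, every integer is an integer combination of 731 and 1424.
Euclidean algorithm: 1424 = 1·731 + 693, 731 = 1·693 + 38, 693 = 18·38 + 9, 38 = 4·9 + 2, 9 = 4·2 + 1, 2 = 2·1 + 0.
Back-substituting, 1 = 9 − 4·2 = 9 − 4·(38 − 4·9) = −4·38 + 17·9 = −4·38 + 17·(693 − 18·38) = 17·693 − 310·38 = 17·693 − 310·(731 − 1·693) = −310·731 + 327·693 = −310·731 + 327·(1424 − 1·731) = 327·1424 − 637·731; that is, 731·(-637) + 1424·327 = 1.
Multiplying through by 3819: m = (-637)·3819 = -2432703, n = 327·3819 = 1248813 is a solution.
Adding 1709·1424 to m and subtracting 1709·731 from n gives the tidier solution (913, -466).
Check: 731·913 + 1424·(-466) = 667403 − 663584 = 3819. ✓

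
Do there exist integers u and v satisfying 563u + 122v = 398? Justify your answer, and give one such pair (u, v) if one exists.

u = 72, v = -329

Since gcd(563, 122) = 1, every integer is an integer combination of 563 and 122.
Dividing repeatedly: 563 = 4·122 + 75, 122 = 1·75 + 47, 75 = 1·47 + 28, 47 = 1·28 + 19, 28 = 1·19 + 9, 19 = 2·9 + 1, 9 = 9·1 + 0.
Back-substituting, 1 = 19 − 2·9 = 19 − 2·(28 − 1·19) = −2·28 + 3·19 = −2·28 + 3·(47 − 1·28) = 3·47 − 5·28 = 3·47 − 5·(75 − 1·47) = −5·75 + 8·47 = −5·75 + 8·(122 − 1·75) = 8·122 − 13·75 = 8·122 − 13·(563 − 4·122) = −13·563 + 60·122; that is, 563·(-13) + 122·60 = 1.
Scaling by 398 gives the particular solution (u, v) = (-5174, 23880).
Shifting by a multiple of (122, −563) keeps it a solution: u = -5174 + 43·122 = 72, v = 23880 − 43·563 = -329.
Indeed 563·72 + 122·(-329) = 40536 − 40138 = 398.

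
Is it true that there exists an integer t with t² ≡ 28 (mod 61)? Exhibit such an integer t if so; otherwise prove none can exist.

61 is prime, so by Euler's criterion 28 is a square mod 61 iff 28^((61−1)/2) = 28^30 ≡ 1 (mod 61).
Repeated squaring mod 61: 28^2 = 784 ≡ 52; 28^4 ≡ 52² = 2704 ≡ 20; 28^8 ≡ 20² = 400 ≡ 34; 28^16 ≡ 34² = 1156 ≡ 58.
Since 30 = 16 + 8 + 4 + 2, 28^30 ≡ 58 · 34 · 20 · 52; multiplying out mod 61: 58·34 = 1972 ≡ 20, then 20·20 = 400 ≡ 34, then 34·52 = 1768 ≡ 60. Thus 28^30 ≡ 60 ≡ −1 (mod 61).
By Euler's criterion 28 is a quadratic non-residue mod 61: no t satisfies t² ≡ 28 (mod 61).

There is no such integer.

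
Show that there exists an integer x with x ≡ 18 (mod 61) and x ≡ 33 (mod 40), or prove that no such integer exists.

x = 2153

The moduli 61 and 40 are coprime, so by the Chinese Remainder Theorem a unique solution modulo 2440 exists.
Write x = 18 + 61t and require 18 + 61t ≡ 33 (mod 40), i.e. 61t ≡ 15 (mod 40).
61 ≡ 21 (mod 40), so this reads 21t ≡ 15 (mod 40). Invert 21 mod 40 by the Euclidean algorithm: 40 = 1·21 + 19, 21 = 1·19 + 2, 19 = 9·2 + 1, 2 = 2·1 + 0; back-substituting, 1 = 19 − 9·2 = 19 − 9·(21 − 1·19) = −9·21 + 10·19 = −9·21 + 10·(40 − 1·21) = 10·40 − 19·21. Hence 21·(-19) ≡ 1, so 21⁻¹ ≡ -19 ≡ 21 (mod 40).
Multiplying by 21: t ≡ 21·15 = 315 ≡ 35 (mod 40).
With t = 35: x = 18 + 61·35 = 2153.
Check: 2153 mod 61 = 18, 2153 mod 40 = 33. ✓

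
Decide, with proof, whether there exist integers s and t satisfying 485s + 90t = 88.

There are no such integers.

gcd(485, 90) = 5, so every integer of the form 485s + 90t is a multiple of 5.
But 88 is not a multiple of 5 (it leaves remainder 3).
So the equation is unsolvable over ℤ.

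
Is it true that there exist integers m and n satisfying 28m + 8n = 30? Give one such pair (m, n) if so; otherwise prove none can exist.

Any value of 28m + 8n is a multiple of gcd(28, 8) = 4.
But 30 = 4·7 + 2, so 4 ∤ 30.
Hence no integers m, n satisfy the equation.

No, no such integers exist.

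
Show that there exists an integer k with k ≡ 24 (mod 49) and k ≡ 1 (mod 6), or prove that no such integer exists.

The moduli 49 and 6 are coprime, so by the Chinese Remainder Theorem a unique solution modulo 294 exists.
Any solution of the first congruence is k = 24 + 49t; substituting into the second, 49t ≡ 1 − 24 ≡ 1 (mod 6).
49 ≡ 1 (mod 6), so this reads 1t ≡ 1 (mod 6). So t ≡ 1 (mod 6).
Taking t = 1 gives k = 24 + 49·1 = 73.
Check: 73 mod 49 = 24, 73 mod 6 = 1. ✓

k = 73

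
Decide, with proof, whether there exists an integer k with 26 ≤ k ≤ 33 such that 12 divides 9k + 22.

At k = 26, 9·26 + 22 = 256 ≡ 4 (mod 12), and each step in k adds 9, giving residues 4, 1, 10, 7, 4, 1, 10, 7 for k = 26, 27, …, 33.
None is 0, so 12 never divides 9k + 22 on this range.

No, no such integer k in that range exists.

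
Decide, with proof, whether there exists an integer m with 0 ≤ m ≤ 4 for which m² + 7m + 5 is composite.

m = 3

At m = 3: 3² + 7·3 + 5 = 35 = 5·7, which is composite.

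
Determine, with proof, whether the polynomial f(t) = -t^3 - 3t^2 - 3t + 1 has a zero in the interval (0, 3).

f(0) = 1 and f(3) = -62, which have opposite signs.
As a polynomial, f is continuous on every closed interval.
By the Intermediate Value Theorem f must vanish at some point of (0, 3).

Yes, f has a root in the interval.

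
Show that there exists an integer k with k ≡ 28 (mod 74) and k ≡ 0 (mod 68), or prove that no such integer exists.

k = 1360

Here gcd(74, 68) = 2, and both 28 and 0 leave remainder 0 mod 2, so the system is consistent.
Write k = 28 + 74t. Then 74t ≡ 0 − 28 ≡ 40 (mod 68); dividing through by 2 gives 37t ≡ 20 (mod 34).
37 ≡ 3 (mod 34), so this reads 3t ≡ 20 (mod 34). Note 3·23 = 69 ≡ 1 (mod 34) (as 69 − 1 = 2·34), so 3⁻¹ ≡ 23.
Multiplying by 23: t ≡ 23·20 = 460 ≡ 18 (mod 34).
Then k = 28 + 74·18 = 1360.
Indeed 1360 ≡ 28 (mod 74) and 1360 ≡ 0 (mod 68).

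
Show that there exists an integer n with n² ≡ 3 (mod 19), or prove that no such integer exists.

Squares mod 19 repeat after n = 9 (as (−n)² = n²); for n = 0..9 they are 0, 1, 4, 9, 16, 6, 17, 11, 7, 5.
The set of squares mod 19 is therefore {0, 1, 4, 5, 6, 7, 9, 11, 16, 17}, which does not contain 3.
Therefore n² ≡ 3 (mod 19) has no solution.

No such integer exists.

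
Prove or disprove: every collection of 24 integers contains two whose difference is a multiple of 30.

Take the 24 consecutive integers 9, 10, …, 32: their residues mod 30 are all distinct because 24 ≤ 30.
No two share a residue, so no pair has difference divisible by 30; the claim fails for this set.

No; for instance {9, 10, 11, 12, 13, 14, 15, 16, 17, 18, 19, 20, 21, 22, 23, 24, 25, 26, 27, 28, 29, 30, 31, 32} is a counterexample.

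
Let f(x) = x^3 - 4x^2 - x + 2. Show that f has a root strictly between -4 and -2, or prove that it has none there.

f has no root in that interval.

f(-4) = -122 and f(-2) = -20, both negative, so a sign-change argument is unavailable; we show f keeps this sign on the whole interval.
Shift to the endpoint -2: with x = -2 − u (0 < u < 2), one computes f(-2 − u) = -u^3 - 10u^2 - 27u - 20.
The nonzero coefficients here are all negative, so for u > 0 every term is negative (or zero), and the constant term -20 is strictly negative.
Therefore f(x) < 0 throughout (-4, -2), and f has no zero there.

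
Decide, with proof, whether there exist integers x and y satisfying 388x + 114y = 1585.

Any value of 388x + 114y is a multiple of gcd(388, 114) = 2.
But 1585 = 2·792 + 1, so 2 ∤ 1585.
Hence no integers x, y satisfy the equation.

There are no such integers.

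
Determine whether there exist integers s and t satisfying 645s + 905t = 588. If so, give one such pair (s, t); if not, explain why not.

Both 645 and 905 are divisible by gcd(645, 905) = 5, hence so is any combination 645s + 905t.
But 588 is not a multiple of 5 (it leaves remainder 3).
So the equation is unsolvable over ℤ.

No, no such integers exist.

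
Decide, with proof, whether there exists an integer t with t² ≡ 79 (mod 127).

Take t = 98. Then 98² = 9604 = 75·127 + 79, so 98² ≡ 79 (mod 127).

t = 98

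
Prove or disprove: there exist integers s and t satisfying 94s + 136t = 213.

No such integers exist.

Both 94 and 136 are divisible by gcd(94, 136) = 2, hence so is any combination 94s + 136t.
However 213 leaves remainder 1 on division by 2.
Hence no integers s, t satisfy the equation.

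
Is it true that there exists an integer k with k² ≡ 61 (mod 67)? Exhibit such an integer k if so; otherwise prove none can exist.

No, no such integer exists.

67 is prime, so by Euler's criterion 61 is a square mod 67 iff 61^((67−1)/2) = 61^33 ≡ 1 (mod 67).
Squaring successively (mod 67): 61^2 = 3721 ≡ 36; 61^4 ≡ 36² = 1296 ≡ 23; 61^8 ≡ 23² = 529 ≡ 60; 61^16 ≡ 60² = 3600 ≡ 49; 61^32 ≡ 49² = 2401 ≡ 56.
Since 33 = 32 + 1, 61^33 ≡ 56 · 61; multiplying out mod 67: 56·61 = 3416 ≡ 66. Thus 61^33 ≡ 66 ≡ −1 (mod 67).
The value −1 means 61 is a non-residue modulo 67, so k² ≡ 61 (mod 67) is impossible.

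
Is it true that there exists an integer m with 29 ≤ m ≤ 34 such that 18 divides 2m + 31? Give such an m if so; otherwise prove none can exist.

For m = 29, 30, …, 34 the values of 2m + 31 modulo 18 are 17, 1, 3, 5, 7, 9 respectively.
The residue 0 does not occur, so no m in [29, 34] makes 2m + 31 a multiple of 18.

No such integer m in that range exists.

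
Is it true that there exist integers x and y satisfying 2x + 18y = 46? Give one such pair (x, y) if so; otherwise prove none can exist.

gcd(2, 18) = 2, and 2 divides 46, so integer solutions exist.
Dividing through by 2 reduces the equation to 1x + 9y = 23.
The coefficient of x is 1, so setting y = 0 and x = 23 already solves it.
Shifting by a multiple of (9, −1) keeps it a solution: x = 23 − 2·9 = 5, y = 0 + 2·1 = 2.
Indeed 2·5 + 18·2 = 10 + 36 = 46.

x = 5, y = 2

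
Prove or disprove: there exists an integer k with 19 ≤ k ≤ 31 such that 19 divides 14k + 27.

There is no such integer k in that range.

At k = 19, 14·19 + 27 = 293 ≡ 8 (mod 19), and each step in k adds 14, giving residues 8, 3, 17, 12, 7, 2, 16, 11, 6, 1, 15, 10, 5 for k = 19, 20, …, 31.
Since 0 is absent from this list, 19 ∤ 14k + 27 for every k with 19 ≤ k ≤ 31.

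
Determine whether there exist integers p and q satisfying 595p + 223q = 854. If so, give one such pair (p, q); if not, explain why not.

p = 109, q = -287

Since gcd(595, 223) = 1, every integer is an integer combination of 595 and 223.
Dividing repeatedly: 595 = 2·223 + 149, 223 = 1·149 + 74, 149 = 2·74 + 1, 74 = 74·1 + 0.
Unwinding: 1 = 149 − 2·74 = 149 − 2·(223 − 1·149) = −2·223 + 3·149 = −2·223 + 3·(595 − 2·223) = 3·595 − 8·223, i.e. 595·3 + 223·(-8) = 1.
Multiplying through by 854: p = 3·854 = 2562, q = (-8)·854 = -6832 is a solution.
The general solution is p = 2562 + 223k, q = -6832 − 595k; taking k = -11 gives the smaller pair p = 109, q = -287.
Indeed 595·109 + 223·(-287) = 64855 − 64001 = 854.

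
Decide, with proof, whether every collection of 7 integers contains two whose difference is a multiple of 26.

No; for instance {24, 25, 26, 27, 28, 29, 30} is a counterexample.

Consider the 7 integers 24, 25, …, 30. They lie in distinct residue classes modulo 26, since 7 ≤ 26.
The differences between them range over 1, …, 6, none of which is divisible by 26.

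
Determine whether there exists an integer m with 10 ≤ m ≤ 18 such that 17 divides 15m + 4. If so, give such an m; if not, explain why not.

No such integer m in that range exists.

For m = 10, 11, …, 18 the values of 15m + 4 modulo 17 are 1, 16, 14, 12, 10, 8, 6, 4, 2 respectively.
The residue 0 does not occur, so no m in [10, 18] makes 15m + 4 a multiple of 17.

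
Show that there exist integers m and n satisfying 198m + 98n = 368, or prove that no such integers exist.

m = 37, n = -71

Every value of 198m + 98n is a multiple of gcd(198, 98) = 2; since 2 ∣ 368, solutions exist.
Dividing through by 2 reduces the equation to 99m + 49n = 184.
Run the Euclidean algorithm on 99 and 49: 99 = 2·49 + 1, 49 = 49·1 + 0.
Working back up the chain: 1 = 99 − 2·49. So 99·1 + 49·(-2) = 1.
Scaling by 184 gives the particular solution (m, n) = (184, -368).
Subtracting 3·49 from m and adding 3·99 to n gives the tidier solution (37, -71).
Indeed 198·37 + 98·(-71) = 7326 − 6958 = 368.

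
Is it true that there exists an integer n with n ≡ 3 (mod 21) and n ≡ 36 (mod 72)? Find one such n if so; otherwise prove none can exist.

n = 108

Here gcd(21, 72) = 3, and both 3 and 36 leave remainder 0 mod 3, so the system is consistent.
Step through n = 3, 3 + 21, 3 + 2·21, …: the values 3, 24, 45, 66, 87, 108 reduce mod 72 to 3, 24, 45, 66, 15, 36. The value 108 hits 36.
Indeed 108 ≡ 3 (mod 21) and 108 ≡ 36 (mod 72).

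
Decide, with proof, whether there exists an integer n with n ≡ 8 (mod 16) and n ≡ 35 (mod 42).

No, no such integer exists.

gcd(16, 42) = 2. If n ≡ 8 (mod 16) and n ≡ 35 (mod 42), then n ≡ 8 (mod 2) and n ≡ 35 (mod 2).
These are incompatible: 8 − 35 = -27 is not divisible by 2.
Therefore no such n exists.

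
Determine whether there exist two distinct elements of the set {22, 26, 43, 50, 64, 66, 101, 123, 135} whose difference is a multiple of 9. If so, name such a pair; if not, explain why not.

Residues mod 9: 22↦4, 26↦8, 43↦7, 50↦5, 64↦1, 66↦3, 101↦2, 123↦6, 135↦0.
These 9 residues are pairwise different, hence no difference of two elements is divisible by 9.

No such pair exists.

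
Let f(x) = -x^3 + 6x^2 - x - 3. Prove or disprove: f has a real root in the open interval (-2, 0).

Such a root exists.

f(-2) = 31 and f(0) = -3, which have opposite signs.
f is continuous everywhere (it is a polynomial), in particular on [-2, 0].
By the Intermediate Value Theorem f must vanish at some point of (-2, 0).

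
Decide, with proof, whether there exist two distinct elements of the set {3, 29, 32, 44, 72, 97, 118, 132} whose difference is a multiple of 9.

Residues mod 9: 3↦3, 29↦2, 32↦5, 44↦8, 72↦0, 97↦7, 118↦1, 132↦6.
All 8 residues are distinct, so no two elements differ by a multiple of 9.

No such pair exists.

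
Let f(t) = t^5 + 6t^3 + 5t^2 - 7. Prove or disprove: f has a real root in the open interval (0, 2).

Yes, f has a root in the interval.

f(0) = -7 and f(2) = 93, which have opposite signs.
Since f is a polynomial it is continuous on [0, 2].
By the Intermediate Value Theorem, f takes the value 0 somewhere in the open interval.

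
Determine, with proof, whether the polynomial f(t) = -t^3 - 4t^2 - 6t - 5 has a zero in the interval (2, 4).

Evaluate at the endpoints: f(2) = -41, f(4) = -157 — same sign (negative).
The derivative f'(t) = -3t^2 - 8t - 6 is a quadratic with discriminant (-8)² − 4·(-3)·(-6) = -8 < 0; it never vanishes, so it is always negative (sign of the leading coefficient).
So f is strictly decreasing; between 2 and 4 its values lie between f(2) = -41 and f(4) = -157, all negative. Therefore f has no root in (2, 4).

No such root exists.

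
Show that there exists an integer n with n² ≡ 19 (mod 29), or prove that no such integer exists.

29 is prime, so by Euler's criterion 19 is a square mod 29 iff 19^((29−1)/2) = 19^14 ≡ 1 (mod 29).
Squaring successively (mod 29): 19^2 = 361 ≡ 13; 19^4 ≡ 13² = 169 ≡ 24; 19^8 ≡ 24² = 576 ≡ 25.
Since 14 = 8 + 4 + 2, 19^14 ≡ 25 · 24 · 13; multiplying out mod 29: 25·24 = 600 ≡ 20, then 20·13 = 260 ≡ 28. Thus 19^14 ≡ 28 ≡ −1 (mod 29).
The value −1 means 19 is a non-residue modulo 29, so n² ≡ 19 (mod 29) is impossible.

No such integer exists.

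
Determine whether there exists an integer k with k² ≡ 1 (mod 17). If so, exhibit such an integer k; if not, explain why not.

k = 1

Take k = 1. Then 1² = 1, and since 0 ≤ 1 < 17 this is already reduced: 1² ≡ 1 (mod 17).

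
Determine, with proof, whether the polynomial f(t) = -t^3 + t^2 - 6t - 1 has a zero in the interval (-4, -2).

f(-4) = 103 and f(-2) = 23, both positive.
f'(t) = -3t^2 + 2t - 6 has discriminant 2² − 4·(-3)·(-6) = -68 < 0, so f' has no real roots and is negative for every real t.
So f is strictly decreasing; between -4 and -2 its values lie between f(-4) = 103 and f(-2) = 23, all positive. Therefore f has no root in (-4, -2).

f has no root in that interval.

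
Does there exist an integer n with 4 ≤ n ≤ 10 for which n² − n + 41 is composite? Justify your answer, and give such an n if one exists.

There is no such integer n in that range.

The values for n = 4, 5, …, 10 are 53, 61, 71, 83, 97, 113, 131, and each of these is prime.
So no value in the range makes the expression composite.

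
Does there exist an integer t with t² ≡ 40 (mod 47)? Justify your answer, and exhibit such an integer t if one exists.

Apply Euler's criterion with the prime 47: 40 is a quadratic residue iff 40^23 ≡ 1 (mod 47), and a non-residue iff it is ≡ −1.
Repeated squaring mod 47: 40^2 = 1600 ≡ 2; 40^4 ≡ 2² = 4 ≡ 4; 40^8 ≡ 4² = 16 ≡ 16; 40^16 ≡ 16² = 256 ≡ 21.
Since 23 = 16 + 4 + 2 + 1, 40^23 ≡ 21 · 4 · 2 · 40; multiplying out mod 47: 21·4 = 84 ≡ 37, then 37·2 = 74 ≡ 27, then 27·40 = 1080 ≡ 46. Thus 40^23 ≡ 46 ≡ −1 (mod 47).
The value −1 means 40 is a non-residue modulo 47, so t² ≡ 40 (mod 47) is impossible.

No, no such integer exists.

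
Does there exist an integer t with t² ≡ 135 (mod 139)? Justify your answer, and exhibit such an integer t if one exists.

Apply Euler's criterion with the prime 139: 135 is a quadratic residue iff 135^69 ≡ 1 (mod 139), and a non-residue iff it is ≡ −1.
Squaring successively (mod 139): 135^2 = 18225 ≡ 16; 135^4 ≡ 16² = 256 ≡ 117; 135^8 ≡ 117² = 13689 ≡ 67; 135^16 ≡ 67² = 4489 ≡ 41; 135^32 ≡ 41² = 1681 ≡ 13; 135^64 ≡ 13² = 169 ≡ 30.
Since 69 = 64 + 4 + 1, 135^69 ≡ 30 · 117 · 135; multiplying out mod 139: 30·117 = 3510 ≡ 35, then 35·135 = 4725 ≡ 138. Thus 135^69 ≡ 138 ≡ −1 (mod 139).
By Euler's criterion 135 is a quadratic non-residue mod 139: no t satisfies t² ≡ 135 (mod 139).

No such integer exists.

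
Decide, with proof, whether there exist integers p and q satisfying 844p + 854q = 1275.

Any value of 844p + 854q is a multiple of gcd(844, 854) = 2.
But 1275 is not a multiple of 2 (it leaves remainder 1).
So the equation is unsolvable over ℤ.

No, no such integers exist.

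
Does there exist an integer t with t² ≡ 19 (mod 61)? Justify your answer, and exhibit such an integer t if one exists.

t = 18

t = 18 works: 18² = 324, and 324 − 19 = 305 = 5·61.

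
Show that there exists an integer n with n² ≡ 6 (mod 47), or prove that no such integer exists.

n = 37 works: 37² = 1369, and 1369 − 6 = 1363 = 29·47.

n = 37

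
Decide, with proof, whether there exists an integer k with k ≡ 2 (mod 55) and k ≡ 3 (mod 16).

k = 387

Since 55 and 16 share no common factor, CRT says the pair of congruences has a solution (unique mod 880).
Write k = 2 + 55t and require 2 + 55t ≡ 3 (mod 16), i.e. 55t ≡ 1 (mod 16).
55 ≡ 7 (mod 16), so this reads 7t ≡ 1 (mod 16). Note 7·7 = 49 ≡ 1 (mod 16) (as 49 − 1 = 3·16), so 7⁻¹ ≡ 7.
Multiplying by 7: t ≡ 7·1 = 7 (mod 16).
With t = 7: k = 2 + 55·7 = 387.
Check: 387 mod 55 = 2, 387 mod 16 = 3. ✓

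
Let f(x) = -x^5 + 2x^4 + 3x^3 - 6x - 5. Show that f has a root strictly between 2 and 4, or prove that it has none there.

Yes, f has a root in the interval.

f(2) = 7 and f(4) = -349, which have opposite signs.
f is continuous everywhere (it is a polynomial), in particular on [2, 4].
By the Intermediate Value Theorem f must vanish at some point of (2, 4).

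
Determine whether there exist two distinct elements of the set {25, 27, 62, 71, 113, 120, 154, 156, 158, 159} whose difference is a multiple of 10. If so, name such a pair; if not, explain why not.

Two integers differ by a multiple of 10 exactly when they have the same residue mod 10. The residues are 25↦5, 27↦7, 62↦2, 71↦1, 113↦3, 120↦0, 154↦4, 156↦6, 158↦8, 159↦9.
All 10 residues are distinct, so no two elements differ by a multiple of 10.

No such pair exists.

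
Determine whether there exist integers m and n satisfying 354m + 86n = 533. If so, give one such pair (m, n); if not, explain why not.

No, no such integers exist.

Any value of 354m + 86n is a multiple of gcd(354, 86) = 2.
However 533 leaves remainder 1 on division by 2.
Hence no integers m, n satisfy the equation.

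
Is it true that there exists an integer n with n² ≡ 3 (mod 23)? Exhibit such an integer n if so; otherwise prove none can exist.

Take n = 16. Then 16² = 256 = 11·23 + 3, so 16² ≡ 3 (mod 23).

n = 16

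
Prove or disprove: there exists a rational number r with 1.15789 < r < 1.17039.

r = 7/6

Scale by 6: the interval becomes (6.94734, 7.02234), which contains the integer 7.
Hence 7/6 is a rational number with 1.15789 < 7/6 < 1.17039.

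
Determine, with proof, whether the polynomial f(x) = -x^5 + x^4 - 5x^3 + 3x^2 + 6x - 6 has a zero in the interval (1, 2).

f has no root in that interval.

f(1) = -2 and f(2) = -38, both negative, so a sign-change argument is unavailable; we show f keeps this sign on the whole interval.
Shift to the endpoint 1: with x = 1 + u (0 < u < 1), one computes f(1 + u) = -u^5 - 4u^4 - 11u^3 - 16u^2 - 4u - 2.
The nonzero coefficients here are all negative, so for u > 0 every term is negative (or zero), and the constant term -2 is strictly negative.
So f is strictly negative on (1, 2); no root exists in the interval.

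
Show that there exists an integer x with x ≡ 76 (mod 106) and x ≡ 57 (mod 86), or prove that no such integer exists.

Reduce both congruences modulo 2, which divides 106 and 86: they say x ≡ 76 (mod 2) and x ≡ 57 (mod 2).
But 76 mod 2 = 0 while 57 mod 2 = 1, a contradiction.
Therefore no such x exists.

No such integer exists.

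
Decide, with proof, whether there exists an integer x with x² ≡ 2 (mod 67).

No, no such integer exists.

67 is prime, so by Euler's criterion 2 is a square mod 67 iff 2^((67−1)/2) = 2^33 ≡ 1 (mod 67).
Repeated squaring mod 67: 2^2 = 4 ≡ 4; 2^4 ≡ 4² = 16 ≡ 16; 2^8 ≡ 16² = 256 ≡ 55; 2^16 ≡ 55² = 3025 ≡ 10; 2^32 ≡ 10² = 100 ≡ 33.
Since 33 = 32 + 1, 2^33 ≡ 33 · 2; multiplying out mod 67: 33·2 = 66 ≡ 66. Thus 2^33 ≡ 66 ≡ −1 (mod 67).
The value −1 means 2 is a non-residue modulo 67, so x² ≡ 2 (mod 67) is impossible.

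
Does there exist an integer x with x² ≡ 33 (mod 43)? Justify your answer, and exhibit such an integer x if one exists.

No, no such integer exists.

Apply Euler's criterion with the prime 43: 33 is a quadratic residue iff 33^21 ≡ 1 (mod 43), and a non-residue iff it is ≡ −1.
Repeated squaring mod 43: 33^2 = 1089 ≡ 14; 33^4 ≡ 14² = 196 ≡ 24; 33^8 ≡ 24² = 576 ≡ 17; 33^16 ≡ 17² = 289 ≡ 31.
Since 21 = 16 + 4 + 1, 33^21 ≡ 31 · 24 · 33; multiplying out mod 43: 31·24 = 744 ≡ 13, then 13·33 = 429 ≡ 42. Thus 33^21 ≡ 42 ≡ −1 (mod 43).
By Euler's criterion 33 is a quadratic non-residue mod 43: no x satisfies x² ≡ 33 (mod 43).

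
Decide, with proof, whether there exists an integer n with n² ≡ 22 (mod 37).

No such integer exists.

Apply Euler's criterion with the prime 37: 22 is a quadratic residue iff 22^18 ≡ 1 (mod 37), and a non-residue iff it is ≡ −1.
Squaring successively (mod 37): 22^2 = 484 ≡ 3; 22^4 ≡ 3² = 9 ≡ 9; 22^8 ≡ 9² = 81 ≡ 7; 22^16 ≡ 7² = 49 ≡ 12.
Since 18 = 16 + 2, 22^18 ≡ 12 · 3; multiplying out mod 37: 12·3 = 36 ≡ 36. Thus 22^18 ≡ 36 ≡ −1 (mod 37).
By Euler's criterion 22 is a quadratic non-residue mod 37: no n satisfies n² ≡ 22 (mod 37).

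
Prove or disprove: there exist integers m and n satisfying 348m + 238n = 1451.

No such integers exist.

Any value of 348m + 238n is a multiple of gcd(348, 238) = 2.
But 1451 = 2·725 + 1, so 2 ∤ 1451.
Therefore 348m + 238n = 1451 has no solution in integers.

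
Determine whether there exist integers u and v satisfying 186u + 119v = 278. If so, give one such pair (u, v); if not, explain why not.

Since gcd(186, 119) = 1, every integer is an integer combination of 186 and 119.
Euclidean algorithm: 186 = 1·119 + 67, 119 = 1·67 + 52, 67 = 1·52 + 15, 52 = 3·15 + 7, 15 = 2·7 + 1, 7 = 7·1 + 0.
Unwinding: 1 = 15 − 2·7 = 15 − 2·(52 − 3·15) = −2·52 + 7·15 = −2·52 + 7·(67 − 1·52) = 7·67 − 9·52 = 7·67 − 9·(119 − 1·67) = −9·119 + 16·67 = −9·119 + 16·(186 − 1·119) = 16·186 − 25·119, i.e. 186·16 + 119·(-25) = 1.
Scaling by 278 gives the particular solution (u, v) = (4448, -6950).
The general solution is u = 4448 + 119k, v = -6950 − 186k; taking k = -37 gives the smaller pair u = 45, v = -68.
Check: 186·45 + 119·(-68) = 8370 − 8092 = 278. ✓

u = 45, v = -68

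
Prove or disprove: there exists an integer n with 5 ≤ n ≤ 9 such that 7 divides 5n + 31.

At n = 5 we get 5·5 + 31 = 56, and 56 = 7·8.

n = 5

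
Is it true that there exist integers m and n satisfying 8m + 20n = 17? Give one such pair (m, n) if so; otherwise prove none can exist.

No such integers exist.

Both 8 and 20 are divisible by gcd(8, 20) = 4, hence so is any combination 8m + 20n.
But 17 = 4·4 + 1, so 4 ∤ 17.
Therefore 8m + 20n = 17 has no solution in integers.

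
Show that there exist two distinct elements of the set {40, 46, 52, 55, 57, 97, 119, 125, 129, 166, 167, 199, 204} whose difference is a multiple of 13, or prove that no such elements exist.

Residues mod 13: 40↦1, 46↦7, 52↦0, 55↦3, 57↦5, 97↦6, 119↦2, 125↦8, 129↦12, 166↦10, 167↦11, 199↦4, 204↦9.
No residue repeats among the 13 elements, so no pair has difference ≡ 0 (mod 13).

No such pair exists.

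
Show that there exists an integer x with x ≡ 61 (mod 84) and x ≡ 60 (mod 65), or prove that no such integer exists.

The moduli 84 and 65 are coprime, so by the Chinese Remainder Theorem a unique solution modulo 5460 exists.
Write x = 61 + 84t and require 61 + 84t ≡ 60 (mod 65), i.e. 84t ≡ 64 (mod 65).
84 ≡ 19 (mod 65), so this reads 19t ≡ 64 (mod 65). To invert 19 modulo 65: 65 = 3·19 + 8, 19 = 2·8 + 3, 8 = 2·3 + 2, 3 = 1·2 + 1, 2 = 2·1 + 0, and unwinding, 1 = 3 − 1·2 = 3 − (8 − 2·3) = −8 + 3·3 = −8 + 3·(19 − 2·8) = 3·19 − 7·8 = 3·19 − 7·(65 − 3·19) = −7·65 + 24·19. Thus 19⁻¹ ≡ 24 (mod 65).
Multiplying by 24: t ≡ 24·64 = 1536 ≡ 41 (mod 65).
Taking t = 41 gives x = 61 + 84·41 = 3505.
Check: 3505 mod 84 = 61, 3505 mod 65 = 60. ✓

x = 3505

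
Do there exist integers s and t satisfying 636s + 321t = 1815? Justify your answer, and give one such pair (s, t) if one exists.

Every value of 636s + 321t is a multiple of gcd(636, 321) = 3; since 3 ∣ 1815, solutions exist.
Dividing through by 3 reduces the equation to 212s + 107t = 605.
Run the Euclidean algorithm on 212 and 107: 212 = 1·107 + 105, 107 = 1·105 + 2, 105 = 52·2 + 1, 2 = 2·1 + 0.
Back-substituting, 1 = 105 − 52·2 = 105 − 52·(107 − 1·105) = −52·107 + 53·105 = −52·107 + 53·(212 − 1·107) = 53·212 − 105·107; that is, 212·53 + 107·(-105) = 1.
Times 605: 212·32065 + 107·(-63525) = 605, so (32065, -63525) solves it.
Subtracting 299·107 from s and adding 299·212 to t gives the tidier solution (72, -137).
Check: 636·72 + 321·(-137) = 45792 − 43977 = 1815. ✓

s = 72, t = -137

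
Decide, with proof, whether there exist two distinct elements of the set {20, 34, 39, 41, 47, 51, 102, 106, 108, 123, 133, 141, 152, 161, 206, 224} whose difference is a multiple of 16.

No, no such pair exists.

Two integers differ by a multiple of 16 exactly when they have the same residue mod 16. The residues are 20↦4, 34↦2, 39↦7, 41↦9, 47↦15, 51↦3, 102↦6, 106↦10, 108↦12, 123↦11, 133↦5, 141↦13, 152↦8, 161↦1, 206↦14, 224↦0.
These 16 residues are pairwise different, hence no difference of two elements is divisible by 16.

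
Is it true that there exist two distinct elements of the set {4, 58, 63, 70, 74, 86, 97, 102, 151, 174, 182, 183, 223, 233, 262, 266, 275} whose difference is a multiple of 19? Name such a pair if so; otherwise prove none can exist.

No such pair exists.

Reduce each element modulo 19: 4↦4, 58↦1, 63↦6, 70↦13, 74↦17, 86↦10, 97↦2, 102↦7, 151↦18, 174↦3, 182↦11, 183↦12, 223↦14, 233↦5, 262↦15, 266↦0, 275↦9.
All 17 residues are distinct, so no two elements differ by a multiple of 19.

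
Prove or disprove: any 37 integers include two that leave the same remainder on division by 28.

Partition the integers by their residue mod 28; there are 28 classes.
With 37 integers and only 28 classes, the pigeonhole principle forces two of them, say a and b, into the same class.
That is, a and b leave the same remainder on division by 28, as claimed.

Yes.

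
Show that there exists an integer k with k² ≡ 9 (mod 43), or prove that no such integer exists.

k = 40

k = 40 works: 40² = 1600, and 1600 − 9 = 1591 = 37·43.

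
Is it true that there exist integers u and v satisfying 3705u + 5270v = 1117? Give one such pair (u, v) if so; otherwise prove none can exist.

gcd(3705, 5270) = 5, so every integer of the form 3705u + 5270v is a multiple of 5.
However 1117 leaves remainder 2 on division by 5.
Hence no integers u, v satisfy the equation.

No such integers exist.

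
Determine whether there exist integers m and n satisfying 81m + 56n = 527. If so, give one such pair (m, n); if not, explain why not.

81 and 56 are coprime, so 81m + 56n ranges over all of ℤ.
Run the Euclidean algorithm on 81 and 56: 81 = 1·56 + 25, 56 = 2·25 + 6, 25 = 4·6 + 1, 6 = 6·1 + 0.
Unwinding: 1 = 25 − 4·6 = 25 − 4·(56 − 2·25) = −4·56 + 9·25 = −4·56 + 9·(81 − 1·56) = 9·81 − 13·56, i.e. 81·9 + 56·(-13) = 1.
Multiplying through by 527: m = 9·527 = 4743, n = (-13)·527 = -6851 is a solution.
Subtracting 84·56 from m and adding 84·81 to n gives the tidier solution (39, -47).
Check: 81·39 + 56·(-47) = 3159 − 2632 = 527. ✓

m = 39, n = -47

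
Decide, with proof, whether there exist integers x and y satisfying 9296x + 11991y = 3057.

Any value of 9296x + 11991y is a multiple of gcd(9296, 11991) = 7.
But 3057 = 7·436 + 5, so 7 ∤ 3057.
Hence no integers x, y satisfy the equation.

No, no such integers exist.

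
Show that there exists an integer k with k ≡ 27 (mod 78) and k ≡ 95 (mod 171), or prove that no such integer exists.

Reduce both congruences modulo 3, which divides 78 and 171: they say k ≡ 27 (mod 3) and k ≡ 95 (mod 3).
But 27 mod 3 = 0 while 95 mod 3 = 2, a contradiction.
Therefore no such k exists.

No such integer exists.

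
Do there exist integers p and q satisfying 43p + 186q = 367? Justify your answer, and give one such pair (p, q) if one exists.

Since gcd(43, 186) = 1, every integer is an integer combination of 43 and 186.
Dividing repeatedly: 186 = 4·43 + 14, 43 = 3·14 + 1, 14 = 14·1 + 0.
Back-substituting, 1 = 43 − 3·14 = 43 − 3·(186 − 4·43) = −3·186 + 13·43; that is, 43·13 + 186·(-3) = 1.
Times 367: 43·4771 + 186·(-1101) = 367, so (4771, -1101) solves it.
Shifting by a multiple of (186, −43) keeps it a solution: p = 4771 − 25·186 = 121, q = -1101 + 25·43 = -26.
Indeed 43·121 + 186·(-26) = 5203 − 4836 = 367.

p = 121, q = -26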